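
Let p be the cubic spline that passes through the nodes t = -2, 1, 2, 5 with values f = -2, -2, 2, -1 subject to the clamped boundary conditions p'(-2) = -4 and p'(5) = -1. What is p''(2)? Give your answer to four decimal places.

Put M_i = p'' at the i-th knot. Here h = (3, 1, 3) and Δ = (0, 4, -1), so the interior equations h_(i-1)·M_(i-1) + 2(h_(i-1)+h_i)·M_i + h_i·M_(i+1) = 6(Δ_i − Δ_(i-1)) read
  3·M_0 + 8·M_1 + 1·M_2 = 6(Δ_1 - Δ_0) = 24
  1·M_1 + 8·M_2 + 3·M_3 = 6(Δ_2 - Δ_1) = -30
Clamped end conditions give two more equations: 2h_0·M_0 + h_0·M_1 = 6(Δ_0 - p'(-2)) = 24 and h_2·M_2 + 2h_2·M_3 = 6(p'(5) - Δ_2) = 0.
Solving the tridiagonal system: M_0 = 148/55, M_1 = 144/55, M_2 = -276/55, M_3 = 138/55.

-5.0182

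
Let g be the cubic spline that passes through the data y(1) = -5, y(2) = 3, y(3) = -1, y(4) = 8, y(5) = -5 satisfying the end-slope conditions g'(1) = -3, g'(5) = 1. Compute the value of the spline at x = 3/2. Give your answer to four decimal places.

-1.7143

With M_i denoting the second derivative at x_i, h_i = 1, 1, 1, 1, and Δ_i = (y_(i+1) − y_i)/h_i = 8, -4, 9, -13:
  1·M_0 + 4·M_1 + 1·M_2 = 6(Δ_1 - Δ_0) = -72
  1·M_1 + 4·M_2 + 1·M_3 = 6(Δ_2 - Δ_1) = 78
  1·M_2 + 4·M_3 + 1·M_4 = 6(Δ_3 - Δ_2) = -132
Clamped end conditions give two more equations: 2h_0·M_0 + h_0·M_1 = 6(Δ_0 - g'(1)) = 66 and h_3·M_3 + 2h_3·M_4 = 6(g'(5) - Δ_3) = 84.
Forward elimination and back-substitution give M_0 = 382/7, M_1 = -302/7, M_2 = 46, M_3 = -440/7, M_4 = 514/7.
On [1, 2], g(x) = -5 - 3·(x - 1) + 191/7·(x - 1)² - 114/7·(x - 1)³.
With (x - 1) = 1/2: g(3/2) = -12/7.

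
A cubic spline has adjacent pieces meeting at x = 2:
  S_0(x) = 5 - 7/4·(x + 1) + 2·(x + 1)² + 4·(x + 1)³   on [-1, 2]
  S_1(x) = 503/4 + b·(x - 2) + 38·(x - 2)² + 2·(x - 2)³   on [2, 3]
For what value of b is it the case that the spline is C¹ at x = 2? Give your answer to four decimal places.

118.2500

S_0'(x) = -7/4 + 4·(x + 1) + 12·(x + 1)², so S_0'(2) = 473/4. On the right, S_1'(2) = b, so b = 473/4.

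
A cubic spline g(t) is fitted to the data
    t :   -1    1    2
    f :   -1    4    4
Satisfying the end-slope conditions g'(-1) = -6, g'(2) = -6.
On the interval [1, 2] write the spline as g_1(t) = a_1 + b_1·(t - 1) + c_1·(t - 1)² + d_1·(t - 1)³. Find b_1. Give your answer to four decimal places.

Write m_i for g''(x_i). With h_i = 2, 1 and divided differences Δ_i = 5/2, 0, the continuity of g' gives the tridiagonal system
  2·m_0 + 6·m_1 + 1·m_2 = 6(Δ_1 - Δ_0) = -15
Clamped end conditions give two more equations: 2h_0·m_0 + h_0·m_1 = 6(Δ_0 - g'(-1)) = 51 and h_1·m_1 + 2h_1·m_2 = 6(g'(2) - Δ_1) = -36.
Forward elimination and back-substitution give m_0 = 61/4, m_1 = -5, m_2 = -31/2.
On [1, 2], with g_1(t) = a_1 + b_1·(t - 1) + c_1·(t - 1)² + d_1·(t - 1)³: c_1 = m_1/2 = -5/2, d_1 = (m_2 - m_1)/(6h_1) = -7/4, b_1 = Δ_1 - h_1(2m_1 + m_2)/6 = 17/4.

4.2500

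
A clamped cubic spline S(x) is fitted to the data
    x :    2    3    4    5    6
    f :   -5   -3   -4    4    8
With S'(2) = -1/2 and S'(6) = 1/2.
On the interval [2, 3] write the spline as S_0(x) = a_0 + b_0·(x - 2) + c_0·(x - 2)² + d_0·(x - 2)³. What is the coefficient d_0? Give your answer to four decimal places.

-4.4286

Write m_i for S''(x_i). With h_i = 1, 1, 1, 1 and divided differences Δ_i = 2, -1, 8, 4, the continuity of S' gives the tridiagonal system
  1·m_0 + 4·m_1 + 1·m_2 = 6(Δ_1 - Δ_0) = -18
  1·m_1 + 4·m_2 + 1·m_3 = 6(Δ_2 - Δ_1) = 54
  1·m_2 + 4·m_3 + 1·m_4 = 6(Δ_3 - Δ_2) = -24
Clamped end conditions give two more equations: 2h_0·m_0 + h_0·m_1 = 6(Δ_0 - S'(2)) = 15 and h_3·m_3 + 2h_3·m_4 = 6(S'(6) - Δ_3) = -21.
Forward elimination and back-substitution give m_0 = 97/7, m_1 = -89/7, m_2 = 19, m_3 = -65/7, m_4 = -41/7.
On [2, 3], with S_0(x) = a_0 + b_0·(x - 2) + c_0·(x - 2)² + d_0·(x - 2)³: c_0 = m_0/2 = 97/14, d_0 = (m_1 - m_0)/(6h_0) = -31/7, b_0 = Δ_0 - h_0(2m_0 + m_1)/6 = -1/2.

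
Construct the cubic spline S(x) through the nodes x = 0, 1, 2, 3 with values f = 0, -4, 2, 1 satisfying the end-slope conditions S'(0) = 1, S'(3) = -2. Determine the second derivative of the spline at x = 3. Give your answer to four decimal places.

6.4000

Write m_i for S''(x_i). With h_i = 1, 1, 1 and divided differences Δ_i = -4, 6, -1, the continuity of S' gives the tridiagonal system
  1·m_0 + 4·m_1 + 1·m_2 = 6(Δ_1 - Δ_0) = 60
  1·m_1 + 4·m_2 + 1·m_3 = 6(Δ_2 - Δ_1) = -42
Clamped end conditions give two more equations: 2h_0·m_0 + h_0·m_1 = 6(Δ_0 - S'(0)) = -30 and h_2·m_2 + 2h_2·m_3 = 6(S'(3) - Δ_2) = -6.
Hence m_0 = -142/5, m_1 = 134/5, m_2 = -94/5, m_3 = 32/5.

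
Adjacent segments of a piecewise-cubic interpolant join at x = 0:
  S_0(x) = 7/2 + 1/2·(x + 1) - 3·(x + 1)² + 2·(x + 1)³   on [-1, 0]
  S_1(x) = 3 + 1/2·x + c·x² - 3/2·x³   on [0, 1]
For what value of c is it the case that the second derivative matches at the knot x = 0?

3

S_0''(x) = -6 + 12·(x + 1), so S_0''(0) = 6. On the right, S_1''(0) = 2c, so c = 3.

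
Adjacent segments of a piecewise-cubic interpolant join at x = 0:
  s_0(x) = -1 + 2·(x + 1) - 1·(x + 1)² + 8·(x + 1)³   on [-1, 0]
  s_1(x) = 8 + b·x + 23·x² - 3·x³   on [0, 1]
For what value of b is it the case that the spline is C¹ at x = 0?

s_0'(x) = 2 - 2·(x + 1) + 24·(x + 1)², so s_0'(0) = 24. On the right, s_1'(0) = b, so b = 24.

24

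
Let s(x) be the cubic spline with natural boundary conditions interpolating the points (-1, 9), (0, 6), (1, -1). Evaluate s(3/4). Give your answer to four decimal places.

With σ_i denoting the second derivative at x_i, h_i = 1, 1, and Δ_i = (y_(i+1) − y_i)/h_i = -3, -7:
  1·σ_0 + 4·σ_1 + 1·σ_2 = 6(Δ_1 - Δ_0) = -24
Natural end conditions: σ_0 = σ_2 = 0.
Solving the tridiagonal system: σ_0 = 0, σ_1 = -6, σ_2 = 0.
On [0, 1], s(x) = 6 - 5·x - 3·x² + 1·x³.
With x = 3/4: s(3/4) = 63/64.

0.9844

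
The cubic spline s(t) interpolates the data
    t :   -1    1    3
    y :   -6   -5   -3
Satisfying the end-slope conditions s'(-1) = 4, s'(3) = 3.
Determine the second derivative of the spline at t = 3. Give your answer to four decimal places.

Put σ_i = s'' at the i-th knot. Here h = (2, 2) and Δ = (1/2, 1), so the interior equations h_(i-1)·σ_(i-1) + 2(h_(i-1)+h_i)·σ_i + h_i·σ_(i+1) = 6(Δ_i − Δ_(i-1)) read
  2·σ_0 + 8·σ_1 + 2·σ_2 = 6(Δ_1 - Δ_0) = 3
Clamped end conditions give two more equations: 2h_0·σ_0 + h_0·σ_1 = 6(Δ_0 - s'(-1)) = -21 and h_1·σ_1 + 2h_1·σ_2 = 6(s'(3) - Δ_1) = 12.
Forward elimination and back-substitution give σ_0 = -47/8, σ_1 = 5/4, σ_2 = 19/8.

2.3750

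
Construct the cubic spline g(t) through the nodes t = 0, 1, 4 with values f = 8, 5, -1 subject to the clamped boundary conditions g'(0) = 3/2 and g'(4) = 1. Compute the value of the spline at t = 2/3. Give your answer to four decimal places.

6.6019

Write M_i for g''(x_i). With h_i = 1, 3 and divided differences Δ_i = -3, -2, the continuity of g' gives the tridiagonal system
  1·M_0 + 8·M_1 + 3·M_2 = 6(Δ_1 - Δ_0) = 6
Clamped end conditions give two more equations: 2h_0·M_0 + h_0·M_1 = 6(Δ_0 - g'(0)) = -27 and h_1·M_1 + 2h_1·M_2 = 6(g'(4) - Δ_1) = 18.
Solving: M_0 = -115/8, M_1 = 7/4, M_2 = 17/8.
On [0, 1], g(t) = 8 + 3/2·t - 115/16·t² + 43/16·t³.
With t = 2/3: g(2/3) = 713/108.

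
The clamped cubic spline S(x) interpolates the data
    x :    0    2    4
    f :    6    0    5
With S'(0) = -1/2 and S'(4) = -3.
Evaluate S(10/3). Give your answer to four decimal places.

4.6667

Write m_i for S''(x_i). With h_i = 2, 2 and divided differences Δ_i = -3, 5/2, the continuity of S' gives the tridiagonal system
  2·m_0 + 8·m_1 + 2·m_2 = 6(Δ_1 - Δ_0) = 33
Clamped end conditions give two more equations: 2h_0·m_0 + h_0·m_1 = 6(Δ_0 - S'(0)) = -15 and h_1·m_1 + 2h_1·m_2 = 6(S'(4) - Δ_1) = -33.
Forward elimination and back-substitution give m_0 = -17/2, m_1 = 19/2, m_2 = -13.
On [2, 4], S(x) = 0 + 1/2·(x - 2) + 19/4·(x - 2)² - 15/8·(x - 2)³.
With (x - 2) = 4/3: S(10/3) = 14/3.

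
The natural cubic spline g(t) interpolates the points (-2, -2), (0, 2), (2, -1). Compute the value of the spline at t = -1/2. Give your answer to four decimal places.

1.5742

With M_i denoting the second derivative at x_i, h_i = 2, 2, and Δ_i = (y_(i+1) − y_i)/h_i = 2, -3/2:
  2·M_0 + 8·M_1 + 2·M_2 = 6(Δ_1 - Δ_0) = -21
Natural end conditions: M_0 = M_2 = 0.
Forward elimination and back-substitution give M_0 = 0, M_1 = -21/8, M_2 = 0.
On [-2, 0], g(t) = -2 + 23/8·(t + 2) + 0·(t + 2)² - 7/32·(t + 2)³.
With (t + 2) = 3/2: g(-1/2) = 403/256.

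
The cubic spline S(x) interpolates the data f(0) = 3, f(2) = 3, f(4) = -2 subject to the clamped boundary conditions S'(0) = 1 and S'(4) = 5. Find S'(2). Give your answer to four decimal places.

Let m_i = S''(x_i). Step sizes h_i = 2, 2; slopes of the chords Δ_i = (y_(i+1) - y_i)/h_i = 0, -5/2.
  2·m_0 + 8·m_1 + 2·m_2 = 6(Δ_1 - Δ_0) = -15
Clamped end conditions give two more equations: 2h_0·m_0 + h_0·m_1 = 6(Δ_0 - S'(0)) = -6 and h_1·m_1 + 2h_1·m_2 = 6(S'(4) - Δ_1) = 45.
Solving: m_0 = 11/8, m_1 = -23/4, m_2 = 113/8.
On [2, 4], S'(x) = b_1 + 2c_1·(x - 2) + 3d_1·(x - 2)² with b_1 = Δ_1 - h_1(2m_1 + m_2)/6 = -27/8, c_1 = m_1/2 = -23/8, d_1 = (m_2 - m_1)/(6h_1) = 53/32. So S'(2) = -27/8.

-3.3750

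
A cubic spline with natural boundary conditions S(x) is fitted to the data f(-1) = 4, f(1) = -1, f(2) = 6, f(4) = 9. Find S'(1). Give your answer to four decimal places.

4.6429

Let m_i = S''(x_i). Step sizes h_i = 2, 1, 2; slopes of the chords Δ_i = (y_(i+1) - y_i)/h_i = -5/2, 7, 3/2.
  2·m_0 + 6·m_1 + 1·m_2 = 6(Δ_1 - Δ_0) = 57
  1·m_1 + 6·m_2 + 2·m_3 = 6(Δ_2 - Δ_1) = -33
Natural end conditions: m_0 = m_3 = 0.
Solving: m_0 = 0, m_1 = 75/7, m_2 = -51/7, m_3 = 0.
On [1, 2], S'(x) = b_1 + 2c_1·(x - 1) + 3d_1·(x - 1)² with b_1 = Δ_1 - h_1(2m_1 + m_2)/6 = 65/14, c_1 = m_1/2 = 75/14, d_1 = (m_2 - m_1)/(6h_1) = -3. So S'(1) = 65/14.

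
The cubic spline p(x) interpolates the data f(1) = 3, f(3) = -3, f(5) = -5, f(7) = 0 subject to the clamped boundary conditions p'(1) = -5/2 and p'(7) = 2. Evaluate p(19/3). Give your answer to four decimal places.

Put m_i = p'' at the i-th knot. Here h = (2, 2, 2) and Δ = (-3, -1, 5/2), so the interior equations h_(i-1)·m_(i-1) + 2(h_(i-1)+h_i)·m_i + h_i·m_(i+1) = 6(Δ_i − Δ_(i-1)) read
  2·m_0 + 8·m_1 + 2·m_2 = 6(Δ_1 - Δ_0) = 12
  2·m_1 + 8·m_2 + 2·m_3 = 6(Δ_2 - Δ_1) = 21
Clamped end conditions give two more equations: 2h_0·m_0 + h_0·m_1 = 6(Δ_0 - p'(1)) = -3 and h_2·m_2 + 2h_2·m_3 = 6(p'(7) - Δ_2) = -3.
Forward elimination and back-substitution give m_0 = -13/10, m_1 = 11/10, m_2 = 29/10, m_3 = -11/5.
On [5, 7], p(x) = -5 + 13/10·(x - 5) + 29/20·(x - 5)² - 17/40·(x - 5)³.
With (x - 5) = 4/3: p(19/3) = -229/135.

-1.6963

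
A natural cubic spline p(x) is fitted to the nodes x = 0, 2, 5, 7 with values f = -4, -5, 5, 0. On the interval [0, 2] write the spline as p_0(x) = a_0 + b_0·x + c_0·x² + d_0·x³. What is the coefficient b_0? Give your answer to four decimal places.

-1.7271

Write M_i for p''(x_i). With h_i = 2, 3, 2 and divided differences Δ_i = -1/2, 10/3, -5/2, the continuity of p' gives the tridiagonal system
  2·M_0 + 10·M_1 + 3·M_2 = 6(Δ_1 - Δ_0) = 23
  3·M_1 + 10·M_2 + 2·M_3 = 6(Δ_2 - Δ_1) = -35
Natural end conditions: M_0 = M_3 = 0.
Hence M_0 = 0, M_1 = 335/91, M_2 = -419/91, M_3 = 0.
On [0, 2], with p_0(x) = a_0 + b_0·x + c_0·x² + d_0·x³: c_0 = M_0/2 = 0, d_0 = (M_1 - M_0)/(6h_0) = 335/1092, b_0 = Δ_0 - h_0(2M_0 + M_1)/6 = -943/546.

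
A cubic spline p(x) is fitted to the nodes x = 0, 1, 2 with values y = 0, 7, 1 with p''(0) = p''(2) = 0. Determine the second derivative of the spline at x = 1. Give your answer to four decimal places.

With M_i denoting the second derivative at x_i, h_i = 1, 1, and Δ_i = (y_(i+1) − y_i)/h_i = 7, -6:
  1·M_0 + 4·M_1 + 1·M_2 = 6(Δ_1 - Δ_0) = -78
Natural end conditions: M_0 = M_2 = 0.
Hence M_0 = 0, M_1 = -39/2, M_2 = 0.

-19.5000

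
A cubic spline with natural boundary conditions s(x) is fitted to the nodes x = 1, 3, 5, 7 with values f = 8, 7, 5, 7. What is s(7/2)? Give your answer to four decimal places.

6.4094

Put m_i = s'' at the i-th knot. Here h = (2, 2, 2) and Δ = (-1/2, -1, 1), so the interior equations h_(i-1)·m_(i-1) + 2(h_(i-1)+h_i)·m_i + h_i·m_(i+1) = 6(Δ_i − Δ_(i-1)) read
  2·m_0 + 8·m_1 + 2·m_2 = 6(Δ_1 - Δ_0) = -3
  2·m_1 + 8·m_2 + 2·m_3 = 6(Δ_2 - Δ_1) = 12
Natural end conditions: m_0 = m_3 = 0.
Forward elimination and back-substitution give m_0 = 0, m_1 = -4/5, m_2 = 17/10, m_3 = 0.
On [3, 5], s(x) = 7 - 31/30·(x - 3) - 2/5·(x - 3)² + 5/24·(x - 3)³.
With (x - 3) = 1/2: s(7/2) = 2051/320.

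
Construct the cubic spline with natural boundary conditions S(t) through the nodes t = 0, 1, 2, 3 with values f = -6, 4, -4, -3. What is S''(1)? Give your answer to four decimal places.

Put M_i = S'' at the i-th knot. Here h = (1, 1, 1) and Δ = (10, -8, 1), so the interior equations h_(i-1)·M_(i-1) + 2(h_(i-1)+h_i)·M_i + h_i·M_(i+1) = 6(Δ_i − Δ_(i-1)) read
  1·M_0 + 4·M_1 + 1·M_2 = 6(Δ_1 - Δ_0) = -108
  1·M_1 + 4·M_2 + 1·M_3 = 6(Δ_2 - Δ_1) = 54
Natural end conditions: M_0 = M_3 = 0.
Hence M_0 = 0, M_1 = -162/5, M_2 = 108/5, M_3 = 0.

-32.4000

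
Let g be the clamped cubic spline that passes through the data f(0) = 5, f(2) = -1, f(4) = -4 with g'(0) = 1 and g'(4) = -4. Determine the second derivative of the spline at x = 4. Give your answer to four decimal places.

-6.1250

Let M_i = g''(x_i). Step sizes h_i = 2, 2; slopes of the chords Δ_i = (y_(i+1) - y_i)/h_i = -3, -3/2.
  2·M_0 + 8·M_1 + 2·M_2 = 6(Δ_1 - Δ_0) = 9
Clamped end conditions give two more equations: 2h_0·M_0 + h_0·M_1 = 6(Δ_0 - g'(0)) = -24 and h_1·M_1 + 2h_1·M_2 = 6(g'(4) - Δ_1) = -15.
Forward elimination and back-substitution give M_0 = -67/8, M_1 = 19/4, M_2 = -49/8.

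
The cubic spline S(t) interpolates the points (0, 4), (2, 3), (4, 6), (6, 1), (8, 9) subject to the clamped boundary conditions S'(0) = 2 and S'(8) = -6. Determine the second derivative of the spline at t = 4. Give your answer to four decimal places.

-7.1875

With m_i denoting the second derivative at x_i, h_i = 2, 2, 2, 2, and Δ_i = (y_(i+1) − y_i)/h_i = -1/2, 3/2, -5/2, 4:
  2·m_0 + 8·m_1 + 2·m_2 = 6(Δ_1 - Δ_0) = 12
  2·m_1 + 8·m_2 + 2·m_3 = 6(Δ_2 - Δ_1) = -24
  2·m_2 + 8·m_3 + 2·m_4 = 6(Δ_3 - Δ_2) = 39
Clamped end conditions give two more equations: 2h_0·m_0 + h_0·m_1 = 6(Δ_0 - S'(0)) = -15 and h_3·m_3 + 2h_3·m_4 = 6(S'(8) - Δ_3) = -60.
Solving the tridiagonal system: m_0 = -691/112, m_1 = 271/56, m_2 = -115/16, m_3 = 667/56, m_4 = -2347/112.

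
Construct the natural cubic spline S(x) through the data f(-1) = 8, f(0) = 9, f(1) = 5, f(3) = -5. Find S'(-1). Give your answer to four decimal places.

Put m_i = S'' at the i-th knot. Here h = (1, 1, 2) and Δ = (1, -4, -5), so the interior equations h_(i-1)·m_(i-1) + 2(h_(i-1)+h_i)·m_i + h_i·m_(i+1) = 6(Δ_i − Δ_(i-1)) read
  1·m_0 + 4·m_1 + 1·m_2 = 6(Δ_1 - Δ_0) = -30
  1·m_1 + 6·m_2 + 2·m_3 = 6(Δ_2 - Δ_1) = -6
Natural end conditions: m_0 = m_3 = 0.
Forward elimination and back-substitution give m_0 = 0, m_1 = -174/23, m_2 = 6/23, m_3 = 0.
On [-1, 0], S'(x) = b_0 + 2c_0·(x + 1) + 3d_0·(x + 1)² with b_0 = Δ_0 - h_0(2m_0 + m_1)/6 = 52/23, c_0 = m_0/2 = 0, d_0 = (m_1 - m_0)/(6h_0) = -29/23. So S'(-1) = 52/23.

2.2609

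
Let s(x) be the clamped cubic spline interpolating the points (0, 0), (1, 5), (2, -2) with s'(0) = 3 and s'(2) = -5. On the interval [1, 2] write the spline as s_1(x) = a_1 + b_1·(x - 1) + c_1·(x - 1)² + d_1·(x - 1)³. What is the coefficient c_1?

Write σ_i for s''(x_i). With h_i = 1, 1 and divided differences Δ_i = 5, -7, the continuity of s' gives the tridiagonal system
  1·σ_0 + 4·σ_1 + 1·σ_2 = 6(Δ_1 - Δ_0) = -72
Clamped end conditions give two more equations: 2h_0·σ_0 + h_0·σ_1 = 6(Δ_0 - s'(0)) = 12 and h_1·σ_1 + 2h_1·σ_2 = 6(s'(2) - Δ_1) = 12.
Solving the tridiagonal system: σ_0 = 20, σ_1 = -28, σ_2 = 20.
On [1, 2], with s_1(x) = a_1 + b_1·(x - 1) + c_1·(x - 1)² + d_1·(x - 1)³: c_1 = σ_1/2 = -14, d_1 = (σ_2 - σ_1)/(6h_1) = 8, b_1 = Δ_1 - h_1(2σ_1 + σ_2)/6 = -1.

-14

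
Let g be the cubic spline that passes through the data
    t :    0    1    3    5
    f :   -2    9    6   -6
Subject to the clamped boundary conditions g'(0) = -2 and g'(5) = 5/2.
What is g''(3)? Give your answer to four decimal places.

-1.7609

With M_i denoting the second derivative at x_i, h_i = 1, 2, 2, and Δ_i = (y_(i+1) − y_i)/h_i = 11, -3/2, -6:
  1·M_0 + 6·M_1 + 2·M_2 = 6(Δ_1 - Δ_0) = -75
  2·M_1 + 8·M_2 + 2·M_3 = 6(Δ_2 - Δ_1) = -27
Clamped end conditions give two more equations: 2h_0·M_0 + h_0·M_1 = 6(Δ_0 - g'(0)) = 78 and h_2·M_2 + 2h_2·M_3 = 6(g'(5) - Δ_2) = 51.
Solving: M_0 = 1128/23, M_1 = -462/23, M_2 = -81/46, M_3 = 627/46.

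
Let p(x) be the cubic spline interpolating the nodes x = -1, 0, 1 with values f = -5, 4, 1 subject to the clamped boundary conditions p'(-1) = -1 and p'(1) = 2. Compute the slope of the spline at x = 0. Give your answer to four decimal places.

With M_i denoting the second derivative at x_i, h_i = 1, 1, and Δ_i = (y_(i+1) − y_i)/h_i = 9, -3:
  1·M_0 + 4·M_1 + 1·M_2 = 6(Δ_1 - Δ_0) = -72
Clamped end conditions give two more equations: 2h_0·M_0 + h_0·M_1 = 6(Δ_0 - p'(-1)) = 60 and h_1·M_1 + 2h_1·M_2 = 6(p'(1) - Δ_1) = 30.
Forward elimination and back-substitution give M_0 = 99/2, M_1 = -39, M_2 = 69/2.
On [0, 1], p'(x) = b_1 + 2c_1·x + 3d_1·x² with b_1 = Δ_1 - h_1(2M_1 + M_2)/6 = 17/4, c_1 = M_1/2 = -39/2, d_1 = (M_2 - M_1)/(6h_1) = 49/4. So p'(0) = 17/4.

4.2500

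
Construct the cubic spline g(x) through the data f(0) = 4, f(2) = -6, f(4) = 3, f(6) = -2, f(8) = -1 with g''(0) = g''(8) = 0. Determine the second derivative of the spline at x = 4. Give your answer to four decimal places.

-8.6786

Let M_i = g''(x_i). Step sizes h_i = 2, 2, 2, 2; slopes of the chords Δ_i = (y_(i+1) - y_i)/h_i = -5, 9/2, -5/2, 1/2.
  2·M_0 + 8·M_1 + 2·M_2 = 6(Δ_1 - Δ_0) = 57
  2·M_1 + 8·M_2 + 2·M_3 = 6(Δ_2 - Δ_1) = -42
  2·M_2 + 8·M_3 + 2·M_4 = 6(Δ_3 - Δ_2) = 18
Natural end conditions: M_0 = M_4 = 0.
Solving: M_0 = 0, M_1 = 1041/112, M_2 = -243/28, M_3 = 495/112, M_4 = 0.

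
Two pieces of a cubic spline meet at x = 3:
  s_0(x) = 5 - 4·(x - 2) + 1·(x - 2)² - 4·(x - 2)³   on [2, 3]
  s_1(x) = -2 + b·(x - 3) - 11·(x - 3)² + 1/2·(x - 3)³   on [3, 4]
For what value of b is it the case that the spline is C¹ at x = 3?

-14

s_0'(x) = -4 + 2·(x - 2) - 12·(x - 2)², so s_0'(3) = -14. On the right, s_1'(3) = b, so b = -14.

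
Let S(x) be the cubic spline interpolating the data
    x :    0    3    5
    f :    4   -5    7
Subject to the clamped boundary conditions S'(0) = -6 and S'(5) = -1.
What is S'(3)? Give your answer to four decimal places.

Put m_i = S'' at the i-th knot. Here h = (3, 2) and Δ = (-3, 6), so the interior equations h_(i-1)·m_(i-1) + 2(h_(i-1)+h_i)·m_i + h_i·m_(i+1) = 6(Δ_i − Δ_(i-1)) read
  3·m_0 + 10·m_1 + 2·m_2 = 6(Δ_1 - Δ_0) = 54
Clamped end conditions give two more equations: 2h_0·m_0 + h_0·m_1 = 6(Δ_0 - S'(0)) = 18 and h_1·m_1 + 2h_1·m_2 = 6(S'(5) - Δ_1) = -42.
Solving the tridiagonal system: m_0 = -7/5, m_1 = 44/5, m_2 = -149/10.
On [3, 5], S'(x) = b_1 + 2c_1·(x - 3) + 3d_1·(x - 3)² with b_1 = Δ_1 - h_1(2m_1 + m_2)/6 = 51/10, c_1 = m_1/2 = 22/5, d_1 = (m_2 - m_1)/(6h_1) = -79/40. So S'(3) = 51/10.

5.1000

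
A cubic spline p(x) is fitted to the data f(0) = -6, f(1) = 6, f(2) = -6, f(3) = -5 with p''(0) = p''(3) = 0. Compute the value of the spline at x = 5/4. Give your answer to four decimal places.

Put M_i = p'' at the i-th knot. Here h = (1, 1, 1) and Δ = (12, -12, 1), so the interior equations h_(i-1)·M_(i-1) + 2(h_(i-1)+h_i)·M_i + h_i·M_(i+1) = 6(Δ_i − Δ_(i-1)) read
  1·M_0 + 4·M_1 + 1·M_2 = 6(Δ_1 - Δ_0) = -144
  1·M_1 + 4·M_2 + 1·M_3 = 6(Δ_2 - Δ_1) = 78
Natural end conditions: M_0 = M_3 = 0.
Forward elimination and back-substitution give M_0 = 0, M_1 = -218/5, M_2 = 152/5, M_3 = 0.
On [1, 2], p(x) = 6 - 38/15·(x - 1) - 109/5·(x - 1)² + 37/3·(x - 1)³.
With (x - 1) = 1/4: p(5/4) = 1343/320.

4.1969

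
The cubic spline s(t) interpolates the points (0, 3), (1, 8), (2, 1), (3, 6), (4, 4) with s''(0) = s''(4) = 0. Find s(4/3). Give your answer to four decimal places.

5.8029

Let σ_i = s''(x_i). Step sizes h_i = 1, 1, 1, 1; slopes of the chords Δ_i = (y_(i+1) - y_i)/h_i = 5, -7, 5, -2.
  1·σ_0 + 4·σ_1 + 1·σ_2 = 6(Δ_1 - Δ_0) = -72
  1·σ_1 + 4·σ_2 + 1·σ_3 = 6(Δ_2 - Δ_1) = 72
  1·σ_2 + 4·σ_3 + 1·σ_4 = 6(Δ_3 - Δ_2) = -42
Natural end conditions: σ_0 = σ_4 = 0.
Forward elimination and back-substitution give σ_0 = 0, σ_1 = -705/28, σ_2 = 201/7, σ_3 = -495/28, σ_4 = 0.
On [1, 2], s(t) = 8 - 95/28·(t - 1) - 705/56·(t - 1)² + 503/56·(t - 1)³.
With (t - 1) = 1/3: s(4/3) = 4387/756.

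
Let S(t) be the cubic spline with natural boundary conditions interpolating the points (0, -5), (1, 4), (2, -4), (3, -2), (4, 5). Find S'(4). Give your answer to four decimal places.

7.3214

Let M_i = S''(x_i). Step sizes h_i = 1, 1, 1, 1; slopes of the chords Δ_i = (y_(i+1) - y_i)/h_i = 9, -8, 2, 7.
  1·M_0 + 4·M_1 + 1·M_2 = 6(Δ_1 - Δ_0) = -102
  1·M_1 + 4·M_2 + 1·M_3 = 6(Δ_2 - Δ_1) = 60
  1·M_2 + 4·M_3 + 1·M_4 = 6(Δ_3 - Δ_2) = 30
Natural end conditions: M_0 = M_4 = 0.
Solving: M_0 = 0, M_1 = -435/14, M_2 = 156/7, M_3 = 27/14, M_4 = 0.
On [3, 4], S'(t) = b_3 + 2c_3·(t - 3) + 3d_3·(t - 3)² with b_3 = Δ_3 - h_3(2M_3 + M_4)/6 = 89/14, c_3 = M_3/2 = 27/28, d_3 = (M_4 - M_3)/(6h_3) = -9/28. So S'(4) = 205/28.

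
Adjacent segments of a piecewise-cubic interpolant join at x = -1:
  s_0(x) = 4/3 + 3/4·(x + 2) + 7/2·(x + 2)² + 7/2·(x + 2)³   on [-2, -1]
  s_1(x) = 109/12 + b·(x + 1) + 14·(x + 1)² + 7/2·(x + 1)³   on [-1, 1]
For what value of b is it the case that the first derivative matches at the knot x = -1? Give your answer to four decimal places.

18.2500

s_0'(x) = 3/4 + 7·(x + 2) + 21/2·(x + 2)², so s_0'(-1) = 73/4. On the right, s_1'(-1) = b, so b = 73/4.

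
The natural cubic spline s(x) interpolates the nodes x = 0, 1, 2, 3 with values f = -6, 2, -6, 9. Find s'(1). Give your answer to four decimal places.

With M_i denoting the second derivative at x_i, h_i = 1, 1, 1, and Δ_i = (y_(i+1) − y_i)/h_i = 8, -8, 15:
  1·M_0 + 4·M_1 + 1·M_2 = 6(Δ_1 - Δ_0) = -96
  1·M_1 + 4·M_2 + 1·M_3 = 6(Δ_2 - Δ_1) = 138
Natural end conditions: M_0 = M_3 = 0.
Hence M_0 = 0, M_1 = -174/5, M_2 = 216/5, M_3 = 0.
On [1, 2], s'(x) = b_1 + 2c_1·(x - 1) + 3d_1·(x - 1)² with b_1 = Δ_1 - h_1(2M_1 + M_2)/6 = -18/5, c_1 = M_1/2 = -87/5, d_1 = (M_2 - M_1)/(6h_1) = 13. So s'(1) = -18/5.

-3.6000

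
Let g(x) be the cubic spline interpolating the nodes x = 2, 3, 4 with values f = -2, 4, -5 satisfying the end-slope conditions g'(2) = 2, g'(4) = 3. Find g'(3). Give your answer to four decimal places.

Let m_i = g''(x_i). Step sizes h_i = 1, 1; slopes of the chords Δ_i = (y_(i+1) - y_i)/h_i = 6, -9.
  1·m_0 + 4·m_1 + 1·m_2 = 6(Δ_1 - Δ_0) = -90
Clamped end conditions give two more equations: 2h_0·m_0 + h_0·m_1 = 6(Δ_0 - g'(2)) = 24 and h_1·m_1 + 2h_1·m_2 = 6(g'(4) - Δ_1) = 72.
Solving the tridiagonal system: m_0 = 35, m_1 = -46, m_2 = 59.
On [3, 4], g'(x) = b_1 + 2c_1·(x - 3) + 3d_1·(x - 3)² with b_1 = Δ_1 - h_1(2m_1 + m_2)/6 = -7/2, c_1 = m_1/2 = -23, d_1 = (m_2 - m_1)/(6h_1) = 35/2. So g'(3) = -7/2.

-3.5000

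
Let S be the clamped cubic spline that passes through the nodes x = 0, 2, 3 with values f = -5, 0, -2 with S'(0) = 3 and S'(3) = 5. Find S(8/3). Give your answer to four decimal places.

-2.4383

Let m_i = S''(x_i). Step sizes h_i = 2, 1; slopes of the chords Δ_i = (y_(i+1) - y_i)/h_i = 5/2, -2.
  2·m_0 + 6·m_1 + 1·m_2 = 6(Δ_1 - Δ_0) = -27
Clamped end conditions give two more equations: 2h_0·m_0 + h_0·m_1 = 6(Δ_0 - S'(0)) = -3 and h_1·m_1 + 2h_1·m_2 = 6(S'(3) - Δ_1) = 42.
Hence m_0 = 53/12, m_1 = -31/3, m_2 = 157/6.
On [2, 3], S(x) = 0 - 35/12·(x - 2) - 31/6·(x - 2)² + 73/12·(x - 2)³.
With (x - 2) = 2/3: S(8/3) = -395/162.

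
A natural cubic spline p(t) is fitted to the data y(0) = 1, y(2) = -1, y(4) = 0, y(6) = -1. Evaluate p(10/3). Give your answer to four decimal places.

-0.3383

Put σ_i = p'' at the i-th knot. Here h = (2, 2, 2) and Δ = (-1, 1/2, -1/2), so the interior equations h_(i-1)·σ_(i-1) + 2(h_(i-1)+h_i)·σ_i + h_i·σ_(i+1) = 6(Δ_i − Δ_(i-1)) read
  2·σ_0 + 8·σ_1 + 2·σ_2 = 6(Δ_1 - Δ_0) = 9
  2·σ_1 + 8·σ_2 + 2·σ_3 = 6(Δ_2 - Δ_1) = -6
Natural end conditions: σ_0 = σ_3 = 0.
Forward elimination and back-substitution give σ_0 = 0, σ_1 = 7/5, σ_2 = -11/10, σ_3 = 0.
On [2, 4], p(t) = -1 - 1/15·(t - 2) + 7/10·(t - 2)² - 5/24·(t - 2)³.
With (t - 2) = 4/3: p(10/3) = -137/405.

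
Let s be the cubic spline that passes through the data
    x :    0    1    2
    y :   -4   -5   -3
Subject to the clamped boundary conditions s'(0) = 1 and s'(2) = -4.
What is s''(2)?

With σ_i denoting the second derivative at x_i, h_i = 1, 1, and Δ_i = (y_(i+1) − y_i)/h_i = -1, 2:
  1·σ_0 + 4·σ_1 + 1·σ_2 = 6(Δ_1 - Δ_0) = 18
Clamped end conditions give two more equations: 2h_0·σ_0 + h_0·σ_1 = 6(Δ_0 - s'(0)) = -12 and h_1·σ_1 + 2h_1·σ_2 = 6(s'(2) - Δ_1) = -36.
Solving the tridiagonal system: σ_0 = -13, σ_1 = 14, σ_2 = -25.

-25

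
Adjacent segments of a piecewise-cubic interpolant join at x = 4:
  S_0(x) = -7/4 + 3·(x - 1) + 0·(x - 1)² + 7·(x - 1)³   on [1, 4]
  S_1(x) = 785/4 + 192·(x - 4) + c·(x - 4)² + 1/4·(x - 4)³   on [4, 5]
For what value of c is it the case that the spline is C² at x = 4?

S_0''(x) = 0 + 42·(x - 1), so S_0''(4) = 126. On the right, S_1''(4) = 2c, so c = 63.

63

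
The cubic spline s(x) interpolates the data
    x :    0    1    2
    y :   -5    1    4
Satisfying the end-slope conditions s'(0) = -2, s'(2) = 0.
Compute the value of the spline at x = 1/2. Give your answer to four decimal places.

With M_i denoting the second derivative at x_i, h_i = 1, 1, and Δ_i = (y_(i+1) − y_i)/h_i = 6, 3:
  1·M_0 + 4·M_1 + 1·M_2 = 6(Δ_1 - Δ_0) = -18
Clamped end conditions give two more equations: 2h_0·M_0 + h_0·M_1 = 6(Δ_0 - s'(0)) = 48 and h_1·M_1 + 2h_1·M_2 = 6(s'(2) - Δ_1) = -18.
Solving the tridiagonal system: M_0 = 59/2, M_1 = -11, M_2 = -7/2.
On [0, 1], s(x) = -5 - 2·x + 59/4·x² - 27/4·x³.
With x = 1/2: s(1/2) = -101/32.

-3.1563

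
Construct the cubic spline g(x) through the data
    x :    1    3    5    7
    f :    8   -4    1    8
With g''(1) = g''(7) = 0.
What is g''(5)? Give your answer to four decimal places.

-0.9000

Write M_i for g''(x_i). With h_i = 2, 2, 2 and divided differences Δ_i = -6, 5/2, 7/2, the continuity of g' gives the tridiagonal system
  2·M_0 + 8·M_1 + 2·M_2 = 6(Δ_1 - Δ_0) = 51
  2·M_1 + 8·M_2 + 2·M_3 = 6(Δ_2 - Δ_1) = 6
Natural end conditions: M_0 = M_3 = 0.
Solving: M_0 = 0, M_1 = 33/5, M_2 = -9/10, M_3 = 0.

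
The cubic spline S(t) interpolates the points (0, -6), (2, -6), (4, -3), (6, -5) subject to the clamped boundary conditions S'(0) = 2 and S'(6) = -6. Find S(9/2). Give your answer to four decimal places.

With m_i denoting the second derivative at x_i, h_i = 2, 2, 2, and Δ_i = (y_(i+1) − y_i)/h_i = 0, 3/2, -1:
  2·m_0 + 8·m_1 + 2·m_2 = 6(Δ_1 - Δ_0) = 9
  2·m_1 + 8·m_2 + 2·m_3 = 6(Δ_2 - Δ_1) = -15
Clamped end conditions give two more equations: 2h_0·m_0 + h_0·m_1 = 6(Δ_0 - S'(0)) = -12 and h_2·m_2 + 2h_2·m_3 = 6(S'(6) - Δ_2) = -30.
Solving: m_0 = -25/6, m_1 = 7/3, m_2 = -2/3, m_3 = -43/6.
On [4, 6], S(t) = -3 + 11/6·(t - 4) - 1/3·(t - 4)² - 13/24·(t - 4)³.
With (t - 4) = 1/2: S(9/2) = -143/64.

-2.2344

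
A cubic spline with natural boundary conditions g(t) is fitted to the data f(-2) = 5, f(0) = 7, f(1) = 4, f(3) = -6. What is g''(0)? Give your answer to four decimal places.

Put M_i = g'' at the i-th knot. Here h = (2, 1, 2) and Δ = (1, -3, -5), so the interior equations h_(i-1)·M_(i-1) + 2(h_(i-1)+h_i)·M_i + h_i·M_(i+1) = 6(Δ_i − Δ_(i-1)) read
  2·M_0 + 6·M_1 + 1·M_2 = 6(Δ_1 - Δ_0) = -24
  1·M_1 + 6·M_2 + 2·M_3 = 6(Δ_2 - Δ_1) = -12
Natural end conditions: M_0 = M_3 = 0.
Solving the tridiagonal system: M_0 = 0, M_1 = -132/35, M_2 = -48/35, M_3 = 0.

-3.7714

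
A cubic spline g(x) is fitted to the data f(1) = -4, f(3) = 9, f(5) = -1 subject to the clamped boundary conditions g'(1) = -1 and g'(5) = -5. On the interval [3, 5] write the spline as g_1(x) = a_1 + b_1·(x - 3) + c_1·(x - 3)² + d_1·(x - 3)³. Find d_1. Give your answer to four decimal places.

Put M_i = g'' at the i-th knot. Here h = (2, 2) and Δ = (13/2, -5), so the interior equations h_(i-1)·M_(i-1) + 2(h_(i-1)+h_i)·M_i + h_i·M_(i+1) = 6(Δ_i − Δ_(i-1)) read
  2·M_0 + 8·M_1 + 2·M_2 = 6(Δ_1 - Δ_0) = -69
Clamped end conditions give two more equations: 2h_0·M_0 + h_0·M_1 = 6(Δ_0 - g'(1)) = 45 and h_1·M_1 + 2h_1·M_2 = 6(g'(5) - Δ_1) = 0.
Hence M_0 = 151/8, M_1 = -61/4, M_2 = 61/8.
On [3, 5], with g_1(x) = a_1 + b_1·(x - 3) + c_1·(x - 3)² + d_1·(x - 3)³: c_1 = M_1/2 = -61/8, d_1 = (M_2 - M_1)/(6h_1) = 61/32, b_1 = Δ_1 - h_1(2M_1 + M_2)/6 = 21/8.

1.9063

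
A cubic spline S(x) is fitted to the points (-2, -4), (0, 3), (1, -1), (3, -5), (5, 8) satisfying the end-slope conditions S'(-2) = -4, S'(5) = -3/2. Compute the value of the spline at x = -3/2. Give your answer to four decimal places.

With m_i denoting the second derivative at x_i, h_i = 2, 1, 2, 2, and Δ_i = (y_(i+1) − y_i)/h_i = 7/2, -4, -2, 13/2:
  2·m_0 + 6·m_1 + 1·m_2 = 6(Δ_1 - Δ_0) = -45
  1·m_1 + 6·m_2 + 2·m_3 = 6(Δ_2 - Δ_1) = 12
  2·m_2 + 8·m_3 + 2·m_4 = 6(Δ_3 - Δ_2) = 51
Clamped end conditions give two more equations: 2h_0·m_0 + h_0·m_1 = 6(Δ_0 - S'(-2)) = 45 and h_3·m_3 + 2h_3·m_4 = 6(S'(5) - Δ_3) = -48.
Solving: m_0 = 4411/244, m_1 = -833/61, m_2 = 95/122, m_3 = 640/61, m_4 = -1052/61.
On [-2, 0], S(x) = -4 - 4·(x + 2) + 4411/488·(x + 2)² - 2581/976·(x + 2)³.
With (x + 2) = 1/2: S(-3/2) = -31785/7808.

-4.0708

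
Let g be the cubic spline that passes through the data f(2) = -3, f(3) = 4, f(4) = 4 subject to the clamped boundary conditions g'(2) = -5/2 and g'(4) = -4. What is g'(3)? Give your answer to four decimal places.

Put M_i = g'' at the i-th knot. Here h = (1, 1) and Δ = (7, 0), so the interior equations h_(i-1)·M_(i-1) + 2(h_(i-1)+h_i)·M_i + h_i·M_(i+1) = 6(Δ_i − Δ_(i-1)) read
  1·M_0 + 4·M_1 + 1·M_2 = 6(Δ_1 - Δ_0) = -42
Clamped end conditions give two more equations: 2h_0·M_0 + h_0·M_1 = 6(Δ_0 - g'(2)) = 57 and h_1·M_1 + 2h_1·M_2 = 6(g'(4) - Δ_1) = -24.
Forward elimination and back-substitution give M_0 = 153/4, M_1 = -39/2, M_2 = -9/4.
On [3, 4], g'(x) = b_1 + 2c_1·(x - 3) + 3d_1·(x - 3)² with b_1 = Δ_1 - h_1(2M_1 + M_2)/6 = 55/8, c_1 = M_1/2 = -39/4, d_1 = (M_2 - M_1)/(6h_1) = 23/8. So g'(3) = 55/8.

6.8750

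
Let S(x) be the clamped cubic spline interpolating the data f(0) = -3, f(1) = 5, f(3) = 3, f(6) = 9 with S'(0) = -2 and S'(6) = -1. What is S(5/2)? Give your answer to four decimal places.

Put M_i = S'' at the i-th knot. Here h = (1, 2, 3) and Δ = (8, -1, 2), so the interior equations h_(i-1)·M_(i-1) + 2(h_(i-1)+h_i)·M_i + h_i·M_(i+1) = 6(Δ_i − Δ_(i-1)) read
  1·M_0 + 6·M_1 + 2·M_2 = 6(Δ_1 - Δ_0) = -54
  2·M_1 + 10·M_2 + 3·M_3 = 6(Δ_2 - Δ_1) = 18
Clamped end conditions give two more equations: 2h_0·M_0 + h_0·M_1 = 6(Δ_0 - S'(0)) = 60 and h_2·M_2 + 2h_2·M_3 = 6(S'(6) - Δ_2) = -18.
Solving the tridiagonal system: M_0 = 2222/57, M_1 = -1024/57, M_2 = 422/57, M_3 = -382/57.
On [1, 3], S(x) = 5 + 485/57·(x - 1) - 512/57·(x - 1)² + 241/114·(x - 1)³.
With (x - 1) = 3/2: S(5/2) = 75/16.

4.6875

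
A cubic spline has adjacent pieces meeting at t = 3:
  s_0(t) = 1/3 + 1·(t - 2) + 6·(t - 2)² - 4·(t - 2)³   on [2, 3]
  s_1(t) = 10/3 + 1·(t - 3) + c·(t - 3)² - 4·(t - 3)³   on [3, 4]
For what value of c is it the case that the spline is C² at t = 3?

-6

s_0''(t) = 12 - 24·(t - 2), so s_0''(3) = -12. On the right, s_1''(3) = 2c, so c = -6.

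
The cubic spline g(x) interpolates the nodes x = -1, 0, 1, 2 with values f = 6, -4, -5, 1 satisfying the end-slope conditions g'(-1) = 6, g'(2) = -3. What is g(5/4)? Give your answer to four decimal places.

With M_i denoting the second derivative at x_i, h_i = 1, 1, 1, and Δ_i = (y_(i+1) − y_i)/h_i = -10, -1, 6:
  1·M_0 + 4·M_1 + 1·M_2 = 6(Δ_1 - Δ_0) = 54
  1·M_1 + 4·M_2 + 1·M_3 = 6(Δ_2 - Δ_1) = 42
Clamped end conditions give two more equations: 2h_0·M_0 + h_0·M_1 = 6(Δ_0 - g'(-1)) = -96 and h_2·M_2 + 2h_2·M_3 = 6(g'(2) - Δ_2) = -54.
Forward elimination and back-substitution give M_0 = -304/5, M_1 = 128/5, M_2 = 62/5, M_3 = -166/5.
On [1, 2], g(x) = -5 + 37/5·(x - 1) + 31/5·(x - 1)² - 38/5·(x - 1)³.
With (x - 1) = 1/4: g(5/4) = -461/160.

-2.8813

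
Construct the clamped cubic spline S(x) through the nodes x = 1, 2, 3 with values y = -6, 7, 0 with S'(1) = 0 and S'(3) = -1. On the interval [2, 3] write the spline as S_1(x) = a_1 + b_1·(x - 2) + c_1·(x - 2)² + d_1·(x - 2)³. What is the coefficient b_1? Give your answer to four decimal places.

4.7500

With σ_i denoting the second derivative at x_i, h_i = 1, 1, and Δ_i = (y_(i+1) − y_i)/h_i = 13, -7:
  1·σ_0 + 4·σ_1 + 1·σ_2 = 6(Δ_1 - Δ_0) = -120
Clamped end conditions give two more equations: 2h_0·σ_0 + h_0·σ_1 = 6(Δ_0 - S'(1)) = 78 and h_1·σ_1 + 2h_1·σ_2 = 6(S'(3) - Δ_1) = 36.
Solving the tridiagonal system: σ_0 = 137/2, σ_1 = -59, σ_2 = 95/2.
On [2, 3], with S_1(x) = a_1 + b_1·(x - 2) + c_1·(x - 2)² + d_1·(x - 2)³: c_1 = σ_1/2 = -59/2, d_1 = (σ_2 - σ_1)/(6h_1) = 71/4, b_1 = Δ_1 - h_1(2σ_1 + σ_2)/6 = 19/4.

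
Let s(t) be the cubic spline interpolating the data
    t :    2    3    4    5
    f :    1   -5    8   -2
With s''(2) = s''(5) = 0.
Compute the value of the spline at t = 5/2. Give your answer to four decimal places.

With M_i denoting the second derivative at x_i, h_i = 1, 1, 1, and Δ_i = (y_(i+1) − y_i)/h_i = -6, 13, -10:
  1·M_0 + 4·M_1 + 1·M_2 = 6(Δ_1 - Δ_0) = 114
  1·M_1 + 4·M_2 + 1·M_3 = 6(Δ_2 - Δ_1) = -138
Natural end conditions: M_0 = M_3 = 0.
Forward elimination and back-substitution give M_0 = 0, M_1 = 198/5, M_2 = -222/5, M_3 = 0.
On [2, 3], s(t) = 1 - 63/5·(t - 2) + 0·(t - 2)² + 33/5·(t - 2)³.
With (t - 2) = 1/2: s(5/2) = -179/40.

-4.4750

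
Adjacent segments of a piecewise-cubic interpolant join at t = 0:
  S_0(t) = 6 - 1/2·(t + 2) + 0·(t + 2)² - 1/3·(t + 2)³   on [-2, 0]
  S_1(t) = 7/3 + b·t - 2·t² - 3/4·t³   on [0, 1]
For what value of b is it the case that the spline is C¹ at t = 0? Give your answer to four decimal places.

S_0'(t) = -1/2 + 0·(t + 2) - 1·(t + 2)², so S_0'(0) = -9/2. On the right, S_1'(0) = b, so b = -9/2.

-4.5000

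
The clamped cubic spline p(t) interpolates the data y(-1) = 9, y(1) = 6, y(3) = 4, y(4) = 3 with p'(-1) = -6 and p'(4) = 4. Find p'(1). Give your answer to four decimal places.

0.3478

With M_i denoting the second derivative at x_i, h_i = 2, 2, 1, and Δ_i = (y_(i+1) − y_i)/h_i = -3/2, -1, -1:
  2·M_0 + 8·M_1 + 2·M_2 = 6(Δ_1 - Δ_0) = 3
  2·M_1 + 6·M_2 + 1·M_3 = 6(Δ_2 - Δ_1) = 0
Clamped end conditions give two more equations: 2h_0·M_0 + h_0·M_1 = 6(Δ_0 - p'(-1)) = 27 and h_2·M_2 + 2h_2·M_3 = 6(p'(4) - Δ_2) = 30.
Forward elimination and back-substitution give M_0 = 329/46, M_1 = -37/46, M_2 = -56/23, M_3 = 373/23.
On [1, 3], p'(t) = b_1 + 2c_1·(t - 1) + 3d_1·(t - 1)² with b_1 = Δ_1 - h_1(2M_1 + M_2)/6 = 8/23, c_1 = M_1/2 = -37/92, d_1 = (M_2 - M_1)/(6h_1) = -25/184. So p'(1) = 8/23.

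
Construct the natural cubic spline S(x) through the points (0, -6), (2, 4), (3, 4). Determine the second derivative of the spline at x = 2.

Let M_i = S''(x_i). Step sizes h_i = 2, 1; slopes of the chords Δ_i = (y_(i+1) - y_i)/h_i = 5, 0.
  2·M_0 + 6·M_1 + 1·M_2 = 6(Δ_1 - Δ_0) = -30
Natural end conditions: M_0 = M_2 = 0.
Hence M_0 = 0, M_1 = -5, M_2 = 0.

-5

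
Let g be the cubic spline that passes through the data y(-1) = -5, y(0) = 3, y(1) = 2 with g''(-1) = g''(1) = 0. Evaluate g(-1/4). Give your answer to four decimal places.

With M_i denoting the second derivative at x_i, h_i = 1, 1, and Δ_i = (y_(i+1) − y_i)/h_i = 8, -1:
  1·M_0 + 4·M_1 + 1·M_2 = 6(Δ_1 - Δ_0) = -54
Natural end conditions: M_0 = M_2 = 0.
Hence M_0 = 0, M_1 = -27/2, M_2 = 0.
On [-1, 0], g(t) = -5 + 41/4·(t + 1) + 0·(t + 1)² - 9/4·(t + 1)³.
With (t + 1) = 3/4: g(-1/4) = 445/256.

1.7383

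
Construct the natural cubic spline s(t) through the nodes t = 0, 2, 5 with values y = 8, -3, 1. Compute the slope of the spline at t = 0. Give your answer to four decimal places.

-6.8667

With M_i denoting the second derivative at x_i, h_i = 2, 3, and Δ_i = (y_(i+1) − y_i)/h_i = -11/2, 4/3:
  2·M_0 + 10·M_1 + 3·M_2 = 6(Δ_1 - Δ_0) = 41
Natural end conditions: M_0 = M_2 = 0.
Solving the tridiagonal system: M_0 = 0, M_1 = 41/10, M_2 = 0.
On [0, 2], s'(t) = b_0 + 2c_0·t + 3d_0·t² with b_0 = Δ_0 - h_0(2M_0 + M_1)/6 = -103/15, c_0 = M_0/2 = 0, d_0 = (M_1 - M_0)/(6h_0) = 41/120. So s'(0) = -103/15.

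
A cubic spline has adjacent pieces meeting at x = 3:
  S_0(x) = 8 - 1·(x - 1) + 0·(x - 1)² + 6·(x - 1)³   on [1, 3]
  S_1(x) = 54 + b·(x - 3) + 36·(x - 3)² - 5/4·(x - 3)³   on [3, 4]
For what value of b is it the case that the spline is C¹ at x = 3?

71

S_0'(x) = -1 + 0·(x - 1) + 18·(x - 1)², so S_0'(3) = 71. On the right, S_1'(3) = b, so b = 71.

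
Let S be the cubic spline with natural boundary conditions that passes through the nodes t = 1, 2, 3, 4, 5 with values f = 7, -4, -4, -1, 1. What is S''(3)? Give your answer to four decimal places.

With M_i denoting the second derivative at x_i, h_i = 1, 1, 1, 1, and Δ_i = (y_(i+1) − y_i)/h_i = -11, 0, 3, 2:
  1·M_0 + 4·M_1 + 1·M_2 = 6(Δ_1 - Δ_0) = 66
  1·M_1 + 4·M_2 + 1·M_3 = 6(Δ_2 - Δ_1) = 18
  1·M_2 + 4·M_3 + 1·M_4 = 6(Δ_3 - Δ_2) = -6
Natural end conditions: M_0 = M_4 = 0.
Solving the tridiagonal system: M_0 = 0, M_1 = 114/7, M_2 = 6/7, M_3 = -12/7, M_4 = 0.

0.8571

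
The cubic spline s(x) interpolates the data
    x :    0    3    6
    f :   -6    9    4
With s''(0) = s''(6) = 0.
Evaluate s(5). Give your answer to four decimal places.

Put M_i = s'' at the i-th knot. Here h = (3, 3) and Δ = (5, -5/3), so the interior equations h_(i-1)·M_(i-1) + 2(h_(i-1)+h_i)·M_i + h_i·M_(i+1) = 6(Δ_i − Δ_(i-1)) read
  3·M_0 + 12·M_1 + 3·M_2 = 6(Δ_1 - Δ_0) = -40
Natural end conditions: M_0 = M_2 = 0.
Solving the tridiagonal system: M_0 = 0, M_1 = -10/3, M_2 = 0.
On [3, 6], s(x) = 9 + 5/3·(x - 3) - 5/3·(x - 3)² + 5/27·(x - 3)³.
With (x - 3) = 2: s(5) = 193/27.

7.1481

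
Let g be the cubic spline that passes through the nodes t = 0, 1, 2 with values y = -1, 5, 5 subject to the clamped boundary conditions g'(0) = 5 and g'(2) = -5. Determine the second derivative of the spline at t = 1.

-8

Put M_i = g'' at the i-th knot. Here h = (1, 1) and Δ = (6, 0), so the interior equations h_(i-1)·M_(i-1) + 2(h_(i-1)+h_i)·M_i + h_i·M_(i+1) = 6(Δ_i − Δ_(i-1)) read
  1·M_0 + 4·M_1 + 1·M_2 = 6(Δ_1 - Δ_0) = -36
Clamped end conditions give two more equations: 2h_0·M_0 + h_0·M_1 = 6(Δ_0 - g'(0)) = 6 and h_1·M_1 + 2h_1·M_2 = 6(g'(2) - Δ_1) = -30.
Hence M_0 = 7, M_1 = -8, M_2 = -11.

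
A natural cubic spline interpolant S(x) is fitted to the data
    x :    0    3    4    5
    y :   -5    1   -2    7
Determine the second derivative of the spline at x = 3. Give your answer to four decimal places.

With σ_i denoting the second derivative at x_i, h_i = 3, 1, 1, and Δ_i = (y_(i+1) − y_i)/h_i = 2, -3, 9:
  3·σ_0 + 8·σ_1 + 1·σ_2 = 6(Δ_1 - Δ_0) = -30
  1·σ_1 + 4·σ_2 + 1·σ_3 = 6(Δ_2 - Δ_1) = 72
Natural end conditions: σ_0 = σ_3 = 0.
Solving the tridiagonal system: σ_0 = 0, σ_1 = -192/31, σ_2 = 606/31, σ_3 = 0.

-6.1935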